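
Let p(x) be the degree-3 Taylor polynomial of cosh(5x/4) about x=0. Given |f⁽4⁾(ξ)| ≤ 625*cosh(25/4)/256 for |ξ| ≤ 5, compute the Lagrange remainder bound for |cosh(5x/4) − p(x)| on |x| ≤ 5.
390625*cosh(25/4)/6144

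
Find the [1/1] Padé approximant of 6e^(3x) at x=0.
(9*x + 6)/(1 - 3*x/2)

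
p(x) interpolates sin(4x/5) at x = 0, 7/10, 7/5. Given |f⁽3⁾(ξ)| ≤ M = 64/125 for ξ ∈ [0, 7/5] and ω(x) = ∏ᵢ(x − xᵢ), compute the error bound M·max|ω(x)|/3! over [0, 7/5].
2744*sqrt(3)/421875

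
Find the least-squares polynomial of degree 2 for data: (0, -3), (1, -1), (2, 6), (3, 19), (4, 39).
-14/5 + (-8/5)x + (3)x²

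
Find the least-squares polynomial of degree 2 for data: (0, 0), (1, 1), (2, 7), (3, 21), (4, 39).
(-11/5)x + (3)x²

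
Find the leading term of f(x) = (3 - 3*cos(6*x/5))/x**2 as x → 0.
54/25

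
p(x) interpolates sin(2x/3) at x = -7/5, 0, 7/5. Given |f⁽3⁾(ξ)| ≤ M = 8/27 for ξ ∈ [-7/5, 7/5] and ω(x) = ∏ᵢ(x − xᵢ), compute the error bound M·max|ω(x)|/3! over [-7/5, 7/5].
2744*sqrt(3)/91125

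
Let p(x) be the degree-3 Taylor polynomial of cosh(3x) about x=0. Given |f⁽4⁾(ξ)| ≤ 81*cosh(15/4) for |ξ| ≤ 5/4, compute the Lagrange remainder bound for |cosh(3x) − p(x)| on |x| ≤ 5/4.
16875*cosh(15/4)/2048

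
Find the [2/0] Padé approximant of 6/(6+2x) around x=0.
x**2/9 - x/3 + 1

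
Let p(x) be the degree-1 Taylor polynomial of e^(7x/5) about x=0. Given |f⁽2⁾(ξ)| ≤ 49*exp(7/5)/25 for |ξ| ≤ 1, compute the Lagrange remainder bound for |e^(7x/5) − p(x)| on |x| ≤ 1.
49*exp(7/5)/50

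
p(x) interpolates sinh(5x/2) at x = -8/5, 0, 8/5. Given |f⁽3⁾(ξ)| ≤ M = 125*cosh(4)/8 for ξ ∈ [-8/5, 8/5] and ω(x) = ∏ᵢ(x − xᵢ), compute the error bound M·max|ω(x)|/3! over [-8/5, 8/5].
64*sqrt(3)*cosh(4)/27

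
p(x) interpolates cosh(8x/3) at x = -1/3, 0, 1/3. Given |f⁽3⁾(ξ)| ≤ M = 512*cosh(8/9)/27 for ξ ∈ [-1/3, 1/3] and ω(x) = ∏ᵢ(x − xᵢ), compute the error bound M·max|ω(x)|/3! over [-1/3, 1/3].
512*sqrt(3)*cosh(8/9)/19683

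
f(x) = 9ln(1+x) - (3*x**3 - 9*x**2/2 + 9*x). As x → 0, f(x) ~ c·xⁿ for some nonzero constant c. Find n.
4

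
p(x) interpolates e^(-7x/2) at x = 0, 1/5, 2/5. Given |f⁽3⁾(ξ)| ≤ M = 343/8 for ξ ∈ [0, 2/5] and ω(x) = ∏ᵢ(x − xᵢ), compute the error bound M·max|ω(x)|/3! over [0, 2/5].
343*sqrt(3)/27000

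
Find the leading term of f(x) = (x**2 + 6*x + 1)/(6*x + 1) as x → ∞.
x/6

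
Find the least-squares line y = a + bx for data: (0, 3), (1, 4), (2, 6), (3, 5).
a = 33/10, b = 4/5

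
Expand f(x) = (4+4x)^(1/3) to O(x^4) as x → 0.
2**(2/3) + 2**(2/3)*x/3 - 2**(2/3)*x**2/9 + 5*2**(2/3)*x**3/81 + O(x**4)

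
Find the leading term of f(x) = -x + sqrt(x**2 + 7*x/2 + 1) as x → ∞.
7/4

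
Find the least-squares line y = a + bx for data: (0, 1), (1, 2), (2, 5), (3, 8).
a = 2/5, b = 12/5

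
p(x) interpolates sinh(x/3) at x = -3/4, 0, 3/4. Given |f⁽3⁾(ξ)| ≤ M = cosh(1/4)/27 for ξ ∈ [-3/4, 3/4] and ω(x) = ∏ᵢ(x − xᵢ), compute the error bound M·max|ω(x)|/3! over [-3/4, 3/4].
sqrt(3)*cosh(1/4)/1728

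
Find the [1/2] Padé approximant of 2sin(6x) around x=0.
12*x/(6*x**2 + 1)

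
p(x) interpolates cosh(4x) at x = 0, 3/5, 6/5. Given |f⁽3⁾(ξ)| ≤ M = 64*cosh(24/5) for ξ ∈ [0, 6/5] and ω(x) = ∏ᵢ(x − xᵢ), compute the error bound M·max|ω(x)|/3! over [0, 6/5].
64*sqrt(3)*cosh(24/5)/125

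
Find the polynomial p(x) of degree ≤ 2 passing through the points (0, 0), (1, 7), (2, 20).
3*x**2 + 4*x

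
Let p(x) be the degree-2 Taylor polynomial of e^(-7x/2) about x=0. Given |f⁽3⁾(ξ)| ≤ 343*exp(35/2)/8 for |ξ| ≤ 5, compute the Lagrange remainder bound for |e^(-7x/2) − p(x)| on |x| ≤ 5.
42875*exp(35/2)/48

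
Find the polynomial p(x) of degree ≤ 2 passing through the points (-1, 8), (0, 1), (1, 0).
3*x**2 - 4*x + 1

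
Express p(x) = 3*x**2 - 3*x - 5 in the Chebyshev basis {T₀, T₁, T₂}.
(-7/2)T₀ + (-3)T₁ + (3/2)T₂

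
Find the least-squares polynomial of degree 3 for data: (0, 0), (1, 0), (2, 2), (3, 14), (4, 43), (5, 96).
5/126 + (799/756)x + (-307/126)x² + (131/108)x³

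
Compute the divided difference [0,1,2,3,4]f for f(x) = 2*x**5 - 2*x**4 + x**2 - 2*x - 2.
18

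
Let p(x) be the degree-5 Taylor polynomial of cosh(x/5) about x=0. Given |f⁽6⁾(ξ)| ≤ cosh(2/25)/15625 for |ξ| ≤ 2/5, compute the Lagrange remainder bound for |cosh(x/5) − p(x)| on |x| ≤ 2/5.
4*cosh(2/25)/10986328125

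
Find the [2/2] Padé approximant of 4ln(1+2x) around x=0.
8*x*(x + 1)/(2*x**2/3 + 2*x + 1)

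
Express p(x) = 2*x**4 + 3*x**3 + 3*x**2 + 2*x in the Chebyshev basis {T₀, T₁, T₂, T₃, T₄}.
(9/4)T₀ + (17/4)T₁ + (5/2)T₂ + (3/4)T₃ + (1/4)T₄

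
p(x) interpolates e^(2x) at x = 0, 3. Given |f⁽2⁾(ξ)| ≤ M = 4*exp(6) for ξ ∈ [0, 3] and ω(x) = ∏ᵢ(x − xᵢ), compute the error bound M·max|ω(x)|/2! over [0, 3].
9*exp(6)/2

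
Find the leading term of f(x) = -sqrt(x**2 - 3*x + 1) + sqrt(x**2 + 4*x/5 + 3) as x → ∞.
19/10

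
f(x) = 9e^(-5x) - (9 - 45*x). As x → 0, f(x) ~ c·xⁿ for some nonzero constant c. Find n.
2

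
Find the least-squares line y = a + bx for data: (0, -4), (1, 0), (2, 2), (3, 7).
a = -4, b = 7/2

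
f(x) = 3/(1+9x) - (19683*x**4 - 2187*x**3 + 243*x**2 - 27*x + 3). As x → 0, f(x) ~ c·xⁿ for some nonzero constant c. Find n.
5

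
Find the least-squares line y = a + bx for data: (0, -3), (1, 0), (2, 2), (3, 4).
a = -27/10, b = 23/10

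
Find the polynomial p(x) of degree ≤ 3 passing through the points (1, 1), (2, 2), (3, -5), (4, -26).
-x**3 + 2*x**2 + 2*x - 2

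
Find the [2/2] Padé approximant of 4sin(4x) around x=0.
16*x/(8*x**2/3 + 1)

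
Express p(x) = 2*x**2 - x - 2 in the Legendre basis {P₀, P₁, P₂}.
(-4/3)P₀ - P₁ + (4/3)P₂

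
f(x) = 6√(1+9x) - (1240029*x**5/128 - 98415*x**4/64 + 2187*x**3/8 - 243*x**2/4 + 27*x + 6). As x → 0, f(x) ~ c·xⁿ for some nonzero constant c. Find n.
6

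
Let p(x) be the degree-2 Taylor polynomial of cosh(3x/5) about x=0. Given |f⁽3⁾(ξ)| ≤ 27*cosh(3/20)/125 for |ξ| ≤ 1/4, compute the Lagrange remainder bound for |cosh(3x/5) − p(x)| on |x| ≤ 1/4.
9*cosh(3/20)/16000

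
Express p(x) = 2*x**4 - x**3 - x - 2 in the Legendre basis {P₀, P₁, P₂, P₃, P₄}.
(-8/5)P₀ + (-8/5)P₁ + (8/7)P₂ + (-2/5)P₃ + (16/35)P₄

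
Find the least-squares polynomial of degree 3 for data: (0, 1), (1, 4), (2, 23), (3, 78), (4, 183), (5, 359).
64/63 + (61/189)x + (-107/252)x² + (317/108)x³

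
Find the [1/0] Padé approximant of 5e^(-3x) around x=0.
5 - 15*x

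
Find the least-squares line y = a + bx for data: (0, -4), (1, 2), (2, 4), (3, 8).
a = -16/5, b = 19/5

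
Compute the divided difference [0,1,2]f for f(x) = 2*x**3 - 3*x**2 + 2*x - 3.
3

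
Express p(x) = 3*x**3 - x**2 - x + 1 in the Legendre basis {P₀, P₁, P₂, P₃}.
(2/3)P₀ + (4/5)P₁ + (-2/3)P₂ + (6/5)P₃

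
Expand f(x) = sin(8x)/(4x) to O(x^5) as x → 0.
2 - 64*x**2/3 + 1024*x**4/15 + O(x**5)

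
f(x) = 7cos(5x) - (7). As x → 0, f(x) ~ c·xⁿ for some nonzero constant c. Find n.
2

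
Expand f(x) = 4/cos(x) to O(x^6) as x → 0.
4 + 2*x**2 + 5*x**4/6 + O(x**6)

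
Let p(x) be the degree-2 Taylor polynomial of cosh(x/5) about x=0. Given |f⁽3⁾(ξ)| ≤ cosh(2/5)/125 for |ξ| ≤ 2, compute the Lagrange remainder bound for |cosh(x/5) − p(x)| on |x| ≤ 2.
4*cosh(2/5)/375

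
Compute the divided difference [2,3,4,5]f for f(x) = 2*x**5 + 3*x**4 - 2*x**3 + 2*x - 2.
290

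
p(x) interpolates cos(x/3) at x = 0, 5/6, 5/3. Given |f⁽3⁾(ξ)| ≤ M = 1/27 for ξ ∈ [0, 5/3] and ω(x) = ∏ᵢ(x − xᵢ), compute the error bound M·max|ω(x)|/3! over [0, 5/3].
125*sqrt(3)/157464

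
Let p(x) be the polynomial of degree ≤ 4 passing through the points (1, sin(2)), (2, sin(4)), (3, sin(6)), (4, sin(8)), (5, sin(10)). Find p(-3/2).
-1365*sin(8)/32 + 5005*sin(6)/64 + 1155*sin(10)/128 + 3003*sin(2)/128 - 2145*sin(4)/32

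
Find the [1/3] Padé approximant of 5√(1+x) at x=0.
(35*x/8 + 5)/(x**3/64 - x**2/16 + 3*x/8 + 1)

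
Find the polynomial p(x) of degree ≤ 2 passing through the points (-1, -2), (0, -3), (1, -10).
-3*x**2 - 4*x - 3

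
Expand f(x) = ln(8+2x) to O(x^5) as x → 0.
log(8) + x/4 - x**2/32 + x**3/192 - x**4/1024 + O(x**5)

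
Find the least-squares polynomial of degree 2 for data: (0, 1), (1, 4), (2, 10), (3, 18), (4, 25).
22/35 + (117/35)x + (5/7)x²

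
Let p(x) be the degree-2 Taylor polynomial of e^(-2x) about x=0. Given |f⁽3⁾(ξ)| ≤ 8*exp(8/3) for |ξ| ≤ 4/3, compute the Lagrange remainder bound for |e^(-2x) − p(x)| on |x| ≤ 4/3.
256*exp(8/3)/81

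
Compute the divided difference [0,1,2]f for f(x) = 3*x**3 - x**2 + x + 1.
8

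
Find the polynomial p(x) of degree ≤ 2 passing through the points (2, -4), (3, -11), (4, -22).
-2*x**2 + 3*x - 2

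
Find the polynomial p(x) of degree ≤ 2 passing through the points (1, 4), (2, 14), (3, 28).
2*x**2 + 4*x - 2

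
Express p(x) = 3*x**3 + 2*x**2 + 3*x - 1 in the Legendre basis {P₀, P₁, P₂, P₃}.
(-1/3)P₀ + (24/5)P₁ + (4/3)P₂ + (6/5)P₃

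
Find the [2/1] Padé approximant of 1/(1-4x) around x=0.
1/(1 - 4*x)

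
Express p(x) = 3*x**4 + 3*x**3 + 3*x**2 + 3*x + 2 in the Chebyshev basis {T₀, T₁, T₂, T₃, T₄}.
(37/8)T₀ + (21/4)T₁ + (3)T₂ + (3/4)T₃ + (3/8)T₄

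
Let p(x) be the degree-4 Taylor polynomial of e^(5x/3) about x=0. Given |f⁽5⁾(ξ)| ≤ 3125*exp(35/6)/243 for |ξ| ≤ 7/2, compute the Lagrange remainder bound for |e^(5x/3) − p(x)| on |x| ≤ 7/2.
10504375*exp(35/6)/186624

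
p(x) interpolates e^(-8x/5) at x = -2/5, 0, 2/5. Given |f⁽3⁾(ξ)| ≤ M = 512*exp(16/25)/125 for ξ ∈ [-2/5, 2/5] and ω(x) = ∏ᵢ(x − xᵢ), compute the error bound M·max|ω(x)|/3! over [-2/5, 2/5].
4096*sqrt(3)*exp(16/25)/421875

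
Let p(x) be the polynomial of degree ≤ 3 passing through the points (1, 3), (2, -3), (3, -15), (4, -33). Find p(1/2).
15/4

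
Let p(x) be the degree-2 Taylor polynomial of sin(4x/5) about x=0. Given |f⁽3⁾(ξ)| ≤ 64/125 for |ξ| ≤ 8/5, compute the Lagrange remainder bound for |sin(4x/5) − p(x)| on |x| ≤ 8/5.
16384/46875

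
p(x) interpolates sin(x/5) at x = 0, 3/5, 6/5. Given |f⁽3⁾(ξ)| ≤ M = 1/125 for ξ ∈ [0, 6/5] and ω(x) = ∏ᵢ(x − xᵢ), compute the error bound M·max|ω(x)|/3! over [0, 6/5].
sqrt(3)/15625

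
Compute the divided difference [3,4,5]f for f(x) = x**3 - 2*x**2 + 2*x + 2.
10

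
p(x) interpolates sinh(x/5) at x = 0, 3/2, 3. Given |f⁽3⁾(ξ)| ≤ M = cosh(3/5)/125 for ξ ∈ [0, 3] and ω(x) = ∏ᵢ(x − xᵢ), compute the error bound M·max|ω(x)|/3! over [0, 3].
sqrt(3)*cosh(3/5)/1000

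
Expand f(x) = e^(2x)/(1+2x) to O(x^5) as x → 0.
1 + 2*x**2 - 8*x**3/3 + 6*x**4 + O(x**5)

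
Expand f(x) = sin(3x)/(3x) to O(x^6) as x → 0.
1 - 3*x**2/2 + 27*x**4/40 + O(x**6)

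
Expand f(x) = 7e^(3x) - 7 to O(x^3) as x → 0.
21*x + 63*x**2/2 + O(x**3)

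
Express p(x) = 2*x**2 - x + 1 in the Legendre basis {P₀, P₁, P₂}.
(5/3)P₀ - P₁ + (4/3)P₂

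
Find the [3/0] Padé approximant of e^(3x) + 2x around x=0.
9*x**3/2 + 9*x**2/2 + 5*x + 1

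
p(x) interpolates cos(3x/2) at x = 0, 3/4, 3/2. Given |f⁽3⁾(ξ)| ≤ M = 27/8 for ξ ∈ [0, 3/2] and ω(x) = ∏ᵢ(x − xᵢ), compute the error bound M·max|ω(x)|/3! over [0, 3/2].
27*sqrt(3)/512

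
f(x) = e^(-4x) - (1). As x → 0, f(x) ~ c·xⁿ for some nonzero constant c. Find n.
1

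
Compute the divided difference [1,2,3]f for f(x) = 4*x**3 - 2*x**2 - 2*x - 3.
22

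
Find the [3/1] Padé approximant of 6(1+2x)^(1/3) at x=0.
(-16*x**3/27 + 8*x**2/3 + 12*x + 6)/(4*x/3 + 1)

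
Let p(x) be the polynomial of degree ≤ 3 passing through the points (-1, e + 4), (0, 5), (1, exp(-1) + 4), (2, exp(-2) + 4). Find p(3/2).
(5 + 15*e + (e + 59)*exp(2))*exp(-2)/16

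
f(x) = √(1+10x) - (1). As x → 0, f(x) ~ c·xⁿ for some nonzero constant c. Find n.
1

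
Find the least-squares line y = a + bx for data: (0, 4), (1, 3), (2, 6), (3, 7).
a = 16/5, b = 6/5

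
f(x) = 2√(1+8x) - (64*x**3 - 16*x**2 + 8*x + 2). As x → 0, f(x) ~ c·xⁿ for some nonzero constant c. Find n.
4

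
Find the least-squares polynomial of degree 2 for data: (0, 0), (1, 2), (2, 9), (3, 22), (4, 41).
4/35 + (-43/35)x + (20/7)x²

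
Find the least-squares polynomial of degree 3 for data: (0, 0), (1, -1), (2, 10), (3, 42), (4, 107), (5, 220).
-3/14 + (-33/28)x + (-27/28)x² + (2)x³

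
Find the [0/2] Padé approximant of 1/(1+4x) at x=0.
1/(4*x + 1)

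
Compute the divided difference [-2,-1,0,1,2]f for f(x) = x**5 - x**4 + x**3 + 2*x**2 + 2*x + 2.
-1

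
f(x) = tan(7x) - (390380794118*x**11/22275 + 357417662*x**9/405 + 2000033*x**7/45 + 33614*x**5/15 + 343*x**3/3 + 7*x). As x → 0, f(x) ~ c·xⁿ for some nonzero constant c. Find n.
13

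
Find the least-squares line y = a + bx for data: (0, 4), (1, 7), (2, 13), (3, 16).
a = 37/10, b = 21/5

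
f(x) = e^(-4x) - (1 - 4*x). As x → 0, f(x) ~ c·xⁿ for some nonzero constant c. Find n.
2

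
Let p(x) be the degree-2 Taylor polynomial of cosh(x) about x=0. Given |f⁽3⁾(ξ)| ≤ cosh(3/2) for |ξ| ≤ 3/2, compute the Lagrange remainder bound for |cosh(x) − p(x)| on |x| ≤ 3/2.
9*cosh(3/2)/16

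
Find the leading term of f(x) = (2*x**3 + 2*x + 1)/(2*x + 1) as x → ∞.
x**2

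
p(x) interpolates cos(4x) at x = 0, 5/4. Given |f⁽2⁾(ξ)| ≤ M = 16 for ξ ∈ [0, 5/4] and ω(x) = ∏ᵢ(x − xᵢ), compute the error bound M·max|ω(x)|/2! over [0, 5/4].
25/8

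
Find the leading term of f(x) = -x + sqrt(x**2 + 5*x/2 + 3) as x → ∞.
5/4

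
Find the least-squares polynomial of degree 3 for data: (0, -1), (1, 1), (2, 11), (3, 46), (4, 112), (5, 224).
-107/126 + (-7/108)x + (-157/252)x² + (52/27)x³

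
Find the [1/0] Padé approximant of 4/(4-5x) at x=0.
5*x/4 + 1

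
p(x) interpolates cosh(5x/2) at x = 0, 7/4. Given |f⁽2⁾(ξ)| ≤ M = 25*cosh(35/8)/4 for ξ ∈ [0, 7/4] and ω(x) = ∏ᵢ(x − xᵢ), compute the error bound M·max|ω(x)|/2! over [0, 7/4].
1225*cosh(35/8)/512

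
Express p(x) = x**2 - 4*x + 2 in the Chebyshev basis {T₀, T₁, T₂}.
(5/2)T₀ + (-4)T₁ + (1/2)T₂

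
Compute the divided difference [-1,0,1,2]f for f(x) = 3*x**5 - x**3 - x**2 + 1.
14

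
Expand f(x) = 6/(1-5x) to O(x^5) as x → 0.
6 + 30*x + 150*x**2 + 750*x**3 + 3750*x**4 + O(x**5)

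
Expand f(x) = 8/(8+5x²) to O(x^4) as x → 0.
1 - 5*x**2/8 + O(x**4)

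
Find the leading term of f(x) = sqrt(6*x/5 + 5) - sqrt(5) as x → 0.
3*sqrt(5)*x/25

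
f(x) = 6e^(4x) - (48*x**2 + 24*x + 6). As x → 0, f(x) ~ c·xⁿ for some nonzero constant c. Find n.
3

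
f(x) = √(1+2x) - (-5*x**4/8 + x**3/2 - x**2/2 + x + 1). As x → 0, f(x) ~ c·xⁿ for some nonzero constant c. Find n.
5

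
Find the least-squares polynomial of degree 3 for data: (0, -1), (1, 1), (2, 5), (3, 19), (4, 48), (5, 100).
-41/42 + (713/252)x + (-25/12)x² + (10/9)x³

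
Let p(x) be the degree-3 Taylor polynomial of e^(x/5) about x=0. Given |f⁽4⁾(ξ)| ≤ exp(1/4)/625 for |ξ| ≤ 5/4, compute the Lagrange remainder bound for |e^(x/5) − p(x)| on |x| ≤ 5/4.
exp(1/4)/6144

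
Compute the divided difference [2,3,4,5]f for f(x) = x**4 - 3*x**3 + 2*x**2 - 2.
11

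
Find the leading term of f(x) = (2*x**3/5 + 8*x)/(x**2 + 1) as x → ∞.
2*x/5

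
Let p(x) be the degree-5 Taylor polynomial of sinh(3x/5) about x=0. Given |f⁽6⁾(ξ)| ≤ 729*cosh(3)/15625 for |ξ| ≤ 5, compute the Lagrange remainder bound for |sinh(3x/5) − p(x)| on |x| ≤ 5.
81*cosh(3)/80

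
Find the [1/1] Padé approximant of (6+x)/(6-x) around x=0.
(x/6 + 1)/(1 - x/6)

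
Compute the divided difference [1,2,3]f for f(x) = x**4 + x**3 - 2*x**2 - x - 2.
29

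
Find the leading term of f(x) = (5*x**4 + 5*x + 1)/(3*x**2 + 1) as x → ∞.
5*x**2/3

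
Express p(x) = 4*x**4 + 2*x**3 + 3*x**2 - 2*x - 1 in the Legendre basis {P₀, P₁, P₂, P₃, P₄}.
(4/5)P₀ + (-4/5)P₁ + (30/7)P₂ + (4/5)P₃ + (32/35)P₄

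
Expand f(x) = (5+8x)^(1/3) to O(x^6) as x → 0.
5**(1/3) + 8*5**(1/3)*x/15 - 64*5**(1/3)*x**2/225 + 512*5**(1/3)*x**3/2025 - 8192*5**(1/3)*x**4/30375 + 720896*5**(1/3)*x**5/2278125 + O(x**6)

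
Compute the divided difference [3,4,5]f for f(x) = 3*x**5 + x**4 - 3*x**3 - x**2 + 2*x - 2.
2040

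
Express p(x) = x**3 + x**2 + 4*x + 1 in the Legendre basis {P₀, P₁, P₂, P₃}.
(4/3)P₀ + (23/5)P₁ + (2/3)P₂ + (2/5)P₃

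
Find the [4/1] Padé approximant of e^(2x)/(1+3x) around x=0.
(1414*x**4/1875 + 488*x**3/375 + 1254*x**2/625 + 1246*x/625 + 1)/(1871*x/625 + 1)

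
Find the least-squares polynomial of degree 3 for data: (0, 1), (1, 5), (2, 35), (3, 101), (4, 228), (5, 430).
95/126 + (-17/108)x + (601/252)x² + (80/27)x³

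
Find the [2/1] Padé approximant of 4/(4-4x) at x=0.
1/(1 - x)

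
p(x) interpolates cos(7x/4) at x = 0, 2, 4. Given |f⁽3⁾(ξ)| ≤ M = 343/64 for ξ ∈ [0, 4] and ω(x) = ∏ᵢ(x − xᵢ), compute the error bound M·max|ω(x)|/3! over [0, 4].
343*sqrt(3)/216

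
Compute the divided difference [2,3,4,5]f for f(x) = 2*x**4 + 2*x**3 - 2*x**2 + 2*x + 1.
30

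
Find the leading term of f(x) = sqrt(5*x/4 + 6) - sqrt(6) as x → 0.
5*sqrt(6)*x/48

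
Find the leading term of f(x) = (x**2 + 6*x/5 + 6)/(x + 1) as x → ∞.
x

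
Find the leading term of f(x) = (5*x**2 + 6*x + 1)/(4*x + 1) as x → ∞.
5*x/4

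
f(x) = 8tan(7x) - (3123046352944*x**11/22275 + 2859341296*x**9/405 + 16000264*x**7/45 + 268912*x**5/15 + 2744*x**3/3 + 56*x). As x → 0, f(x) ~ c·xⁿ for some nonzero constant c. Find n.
13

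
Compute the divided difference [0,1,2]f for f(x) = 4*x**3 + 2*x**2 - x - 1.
14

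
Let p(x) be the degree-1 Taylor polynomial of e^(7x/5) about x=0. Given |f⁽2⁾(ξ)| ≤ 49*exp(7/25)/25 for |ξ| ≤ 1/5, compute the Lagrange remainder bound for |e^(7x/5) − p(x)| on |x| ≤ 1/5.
49*exp(7/25)/1250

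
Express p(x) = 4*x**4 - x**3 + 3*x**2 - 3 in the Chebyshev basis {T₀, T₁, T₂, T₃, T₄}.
(-3/4)T₁ + (7/2)T₂ + (-1/4)T₃ + (1/2)T₄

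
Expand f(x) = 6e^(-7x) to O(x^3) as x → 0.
6 - 42*x + 147*x**2 + O(x**3)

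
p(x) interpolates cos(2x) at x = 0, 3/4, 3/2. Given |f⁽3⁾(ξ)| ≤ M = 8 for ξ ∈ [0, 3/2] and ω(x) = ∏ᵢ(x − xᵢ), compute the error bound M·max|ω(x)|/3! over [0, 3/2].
sqrt(3)/8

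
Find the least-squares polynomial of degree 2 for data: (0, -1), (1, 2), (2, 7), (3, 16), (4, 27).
-33/35 + (9/7)x + (10/7)x²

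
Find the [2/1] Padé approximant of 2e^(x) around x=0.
(x**2/3 + 4*x/3 + 2)/(1 - x/3)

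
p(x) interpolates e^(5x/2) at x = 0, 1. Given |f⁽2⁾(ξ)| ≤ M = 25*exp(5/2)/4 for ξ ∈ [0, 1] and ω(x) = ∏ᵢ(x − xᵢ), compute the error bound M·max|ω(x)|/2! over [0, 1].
25*exp(5/2)/32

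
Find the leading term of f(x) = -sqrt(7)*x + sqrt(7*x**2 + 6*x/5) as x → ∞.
3*sqrt(7)/35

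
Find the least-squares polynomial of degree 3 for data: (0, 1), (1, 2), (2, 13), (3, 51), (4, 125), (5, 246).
79/63 + (-482/189)x + (31/63)x² + (53/27)x³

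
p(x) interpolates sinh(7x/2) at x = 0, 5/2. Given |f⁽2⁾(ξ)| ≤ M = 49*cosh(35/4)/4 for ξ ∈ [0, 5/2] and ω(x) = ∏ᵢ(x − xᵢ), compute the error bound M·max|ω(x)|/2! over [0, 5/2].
1225*cosh(35/4)/128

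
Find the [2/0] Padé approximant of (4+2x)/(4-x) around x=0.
3*x**2/16 + 3*x/4 + 1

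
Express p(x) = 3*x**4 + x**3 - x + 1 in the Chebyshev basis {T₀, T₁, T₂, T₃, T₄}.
(17/8)T₀ + (-1/4)T₁ + (3/2)T₂ + (1/4)T₃ + (3/8)T₄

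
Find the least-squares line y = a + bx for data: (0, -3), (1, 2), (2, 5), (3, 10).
a = -14/5, b = 21/5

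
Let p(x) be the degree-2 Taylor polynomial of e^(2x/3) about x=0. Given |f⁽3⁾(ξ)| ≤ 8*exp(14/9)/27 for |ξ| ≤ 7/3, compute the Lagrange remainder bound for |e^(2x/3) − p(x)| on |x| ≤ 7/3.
1372*exp(14/9)/2187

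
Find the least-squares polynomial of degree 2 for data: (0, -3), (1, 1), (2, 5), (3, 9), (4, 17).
-93/35 + (88/35)x + (4/7)x²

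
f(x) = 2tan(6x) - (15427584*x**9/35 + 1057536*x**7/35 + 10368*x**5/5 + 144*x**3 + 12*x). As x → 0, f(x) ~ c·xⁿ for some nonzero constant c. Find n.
11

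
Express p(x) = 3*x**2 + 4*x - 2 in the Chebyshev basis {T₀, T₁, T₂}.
(-1/2)T₀ + (4)T₁ + (3/2)T₂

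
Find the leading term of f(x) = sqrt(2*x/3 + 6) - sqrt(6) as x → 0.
sqrt(6)*x/18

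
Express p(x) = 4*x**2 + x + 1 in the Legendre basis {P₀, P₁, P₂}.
(7/3)P₀ + P₁ + (8/3)P₂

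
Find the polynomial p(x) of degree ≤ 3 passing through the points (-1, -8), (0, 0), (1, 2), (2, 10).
2*x**3 - 3*x**2 + 3*x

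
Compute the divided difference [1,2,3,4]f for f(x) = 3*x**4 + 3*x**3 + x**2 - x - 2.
33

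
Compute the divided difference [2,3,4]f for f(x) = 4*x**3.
36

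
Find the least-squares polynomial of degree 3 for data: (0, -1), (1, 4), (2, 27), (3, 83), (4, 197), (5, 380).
-20/21 + (311/126)x + (-11/21)x² + (55/18)x³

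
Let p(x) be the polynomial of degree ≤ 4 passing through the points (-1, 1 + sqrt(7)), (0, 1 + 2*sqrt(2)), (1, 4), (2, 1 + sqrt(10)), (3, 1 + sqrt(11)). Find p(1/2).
-5*sqrt(10)/32 - 5*sqrt(7)/128 + 3*sqrt(11)/128 + 15*sqrt(2)/16 + 199/64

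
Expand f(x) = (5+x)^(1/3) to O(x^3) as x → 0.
5**(1/3) + 5**(1/3)*x/15 - 5**(1/3)*x**2/225 + O(x**3)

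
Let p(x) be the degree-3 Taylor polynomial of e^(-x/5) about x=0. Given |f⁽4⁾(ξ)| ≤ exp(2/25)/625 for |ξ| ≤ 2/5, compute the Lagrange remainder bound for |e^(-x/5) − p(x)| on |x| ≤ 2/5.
2*exp(2/25)/1171875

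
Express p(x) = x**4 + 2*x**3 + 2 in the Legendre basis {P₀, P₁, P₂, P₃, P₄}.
(11/5)P₀ + (6/5)P₁ + (4/7)P₂ + (4/5)P₃ + (8/35)P₄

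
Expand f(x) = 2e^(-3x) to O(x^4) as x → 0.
2 - 6*x + 9*x**2 - 9*x**3 + O(x**4)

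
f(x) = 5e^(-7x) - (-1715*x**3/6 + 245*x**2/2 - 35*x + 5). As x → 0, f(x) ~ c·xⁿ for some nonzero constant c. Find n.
4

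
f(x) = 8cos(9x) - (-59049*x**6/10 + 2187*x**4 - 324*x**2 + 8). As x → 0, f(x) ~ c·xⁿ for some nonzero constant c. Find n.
8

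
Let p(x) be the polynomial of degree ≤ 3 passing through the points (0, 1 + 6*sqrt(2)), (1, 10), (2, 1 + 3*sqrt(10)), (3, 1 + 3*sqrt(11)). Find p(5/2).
-29/16 + 3*sqrt(2)/8 + 15*sqrt(11)/16 + 45*sqrt(10)/16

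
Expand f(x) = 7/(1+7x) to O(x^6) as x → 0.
7 - 49*x + 343*x**2 - 2401*x**3 + 16807*x**4 - 117649*x**5 + O(x**6)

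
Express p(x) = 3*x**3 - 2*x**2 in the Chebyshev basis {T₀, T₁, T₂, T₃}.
-T₀ + (9/4)T₁ - T₂ + (3/4)T₃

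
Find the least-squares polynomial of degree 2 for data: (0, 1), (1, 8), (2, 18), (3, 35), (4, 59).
51/35 + (181/70)x + (41/14)x²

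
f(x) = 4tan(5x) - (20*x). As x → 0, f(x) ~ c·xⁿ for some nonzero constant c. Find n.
3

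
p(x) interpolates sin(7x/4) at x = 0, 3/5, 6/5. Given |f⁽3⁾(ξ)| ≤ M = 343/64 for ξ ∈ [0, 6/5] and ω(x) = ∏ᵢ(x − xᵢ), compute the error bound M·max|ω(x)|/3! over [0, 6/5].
343*sqrt(3)/8000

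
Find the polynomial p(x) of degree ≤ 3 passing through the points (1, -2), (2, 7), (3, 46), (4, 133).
3*x**3 - 3*x**2 - 3*x + 1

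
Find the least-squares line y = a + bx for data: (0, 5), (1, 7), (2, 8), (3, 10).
a = 51/10, b = 8/5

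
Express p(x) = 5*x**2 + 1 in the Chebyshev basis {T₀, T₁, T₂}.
(7/2)T₀ + (5/2)T₂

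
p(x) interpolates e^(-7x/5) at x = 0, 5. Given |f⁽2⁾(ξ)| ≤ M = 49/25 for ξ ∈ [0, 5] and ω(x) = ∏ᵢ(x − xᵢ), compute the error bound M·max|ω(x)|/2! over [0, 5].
49/8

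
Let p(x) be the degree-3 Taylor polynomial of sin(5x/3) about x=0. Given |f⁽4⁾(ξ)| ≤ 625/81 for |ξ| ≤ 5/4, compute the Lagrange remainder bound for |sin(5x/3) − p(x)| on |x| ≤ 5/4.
390625/497664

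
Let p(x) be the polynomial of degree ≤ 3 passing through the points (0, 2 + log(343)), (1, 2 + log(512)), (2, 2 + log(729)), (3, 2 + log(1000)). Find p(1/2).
2 + log(256*2**(5/8)*3**(1/8)*5**(3/16)*7**(15/16)/9)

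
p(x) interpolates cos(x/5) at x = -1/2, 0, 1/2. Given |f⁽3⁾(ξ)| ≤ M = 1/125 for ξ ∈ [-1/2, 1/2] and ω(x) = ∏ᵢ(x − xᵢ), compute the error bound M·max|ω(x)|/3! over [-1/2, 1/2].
sqrt(3)/27000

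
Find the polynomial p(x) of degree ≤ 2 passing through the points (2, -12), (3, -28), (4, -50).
-3*x**2 - x + 2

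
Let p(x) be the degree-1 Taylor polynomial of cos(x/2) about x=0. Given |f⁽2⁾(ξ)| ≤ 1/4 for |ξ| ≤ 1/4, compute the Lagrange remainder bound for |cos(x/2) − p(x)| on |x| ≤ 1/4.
1/128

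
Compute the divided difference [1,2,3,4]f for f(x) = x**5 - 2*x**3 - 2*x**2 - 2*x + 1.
63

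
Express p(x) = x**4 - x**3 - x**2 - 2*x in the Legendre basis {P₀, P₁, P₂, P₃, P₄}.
(-2/15)P₀ + (-13/5)P₁ + (-2/21)P₂ + (-2/5)P₃ + (8/35)P₄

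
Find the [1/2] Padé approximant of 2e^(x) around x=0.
(2*x/3 + 2)/(x**2/6 - 2*x/3 + 1)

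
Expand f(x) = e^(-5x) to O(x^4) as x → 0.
1 - 5*x + 25*x**2/2 - 125*x**3/6 + O(x**4)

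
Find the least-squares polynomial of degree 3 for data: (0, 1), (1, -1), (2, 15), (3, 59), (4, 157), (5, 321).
17/21 + (-160/63)x + (-59/42)x² + (53/18)x³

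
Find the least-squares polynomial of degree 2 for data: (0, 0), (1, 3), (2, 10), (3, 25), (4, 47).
13/35 + (-54/35)x + (23/7)x²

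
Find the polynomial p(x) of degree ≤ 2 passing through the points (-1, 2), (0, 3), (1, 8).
2*x**2 + 3*x + 3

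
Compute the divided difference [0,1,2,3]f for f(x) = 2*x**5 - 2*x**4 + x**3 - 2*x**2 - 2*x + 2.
39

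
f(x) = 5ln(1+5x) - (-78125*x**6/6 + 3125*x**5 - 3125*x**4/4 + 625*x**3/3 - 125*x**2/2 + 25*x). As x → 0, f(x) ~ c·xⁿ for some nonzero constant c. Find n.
7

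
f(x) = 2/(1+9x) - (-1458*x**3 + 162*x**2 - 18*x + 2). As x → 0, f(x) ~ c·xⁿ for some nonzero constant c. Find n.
4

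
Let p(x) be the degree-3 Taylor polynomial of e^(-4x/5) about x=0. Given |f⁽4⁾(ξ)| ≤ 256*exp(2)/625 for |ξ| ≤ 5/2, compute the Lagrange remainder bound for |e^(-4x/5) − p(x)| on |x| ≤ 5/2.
2*exp(2)/3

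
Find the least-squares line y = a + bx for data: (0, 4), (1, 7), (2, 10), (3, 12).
a = 21/5, b = 27/10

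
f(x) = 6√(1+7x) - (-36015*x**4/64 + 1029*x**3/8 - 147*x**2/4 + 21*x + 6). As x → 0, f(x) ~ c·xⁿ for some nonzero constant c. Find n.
5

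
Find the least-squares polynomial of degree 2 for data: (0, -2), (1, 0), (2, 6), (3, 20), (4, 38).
-66/35 + (-10/7)x + (20/7)x²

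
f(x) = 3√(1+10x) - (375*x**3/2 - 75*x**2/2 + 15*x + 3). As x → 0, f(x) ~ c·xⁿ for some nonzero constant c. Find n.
4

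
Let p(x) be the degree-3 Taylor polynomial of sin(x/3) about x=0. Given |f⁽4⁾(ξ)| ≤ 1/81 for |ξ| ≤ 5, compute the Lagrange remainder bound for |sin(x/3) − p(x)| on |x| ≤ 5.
625/1944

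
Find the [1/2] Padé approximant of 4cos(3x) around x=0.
4/(9*x**2/2 + 1)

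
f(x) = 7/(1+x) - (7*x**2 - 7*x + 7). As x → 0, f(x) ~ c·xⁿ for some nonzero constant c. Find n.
3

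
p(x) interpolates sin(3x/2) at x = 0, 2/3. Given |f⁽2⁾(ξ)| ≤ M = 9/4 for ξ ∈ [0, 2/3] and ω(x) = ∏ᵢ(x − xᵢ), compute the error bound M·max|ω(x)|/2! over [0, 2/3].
1/8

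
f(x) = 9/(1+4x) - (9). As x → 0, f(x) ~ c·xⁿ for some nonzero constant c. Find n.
1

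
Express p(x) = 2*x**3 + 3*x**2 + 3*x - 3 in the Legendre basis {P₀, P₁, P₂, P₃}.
(-2)P₀ + (21/5)P₁ + (2)P₂ + (4/5)P₃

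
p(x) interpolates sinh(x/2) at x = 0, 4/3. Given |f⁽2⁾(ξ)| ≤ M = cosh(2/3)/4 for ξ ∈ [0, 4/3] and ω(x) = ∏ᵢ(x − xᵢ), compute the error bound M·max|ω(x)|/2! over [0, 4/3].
cosh(2/3)/18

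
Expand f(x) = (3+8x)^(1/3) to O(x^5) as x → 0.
3**(1/3) + 8*3**(1/3)*x/9 - 64*3**(1/3)*x**2/81 + 2560*3**(1/3)*x**3/2187 - 40960*3**(1/3)*x**4/19683 + O(x**5)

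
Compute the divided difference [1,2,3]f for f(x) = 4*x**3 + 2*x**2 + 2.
26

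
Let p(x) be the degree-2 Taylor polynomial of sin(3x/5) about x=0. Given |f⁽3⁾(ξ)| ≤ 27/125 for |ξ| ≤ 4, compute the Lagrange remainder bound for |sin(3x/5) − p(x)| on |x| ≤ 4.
288/125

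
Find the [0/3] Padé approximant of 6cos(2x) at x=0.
6/(2*x**2 + 1)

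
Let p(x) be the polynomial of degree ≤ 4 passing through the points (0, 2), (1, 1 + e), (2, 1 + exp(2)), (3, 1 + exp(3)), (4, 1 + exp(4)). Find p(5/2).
-5*exp(4)/128 - 5*e/32 + 131/128 + 45*exp(2)/64 + 15*exp(3)/32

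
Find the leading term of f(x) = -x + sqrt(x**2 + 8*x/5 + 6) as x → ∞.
4/5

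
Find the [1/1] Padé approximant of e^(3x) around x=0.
(3*x/2 + 1)/(1 - 3*x/2)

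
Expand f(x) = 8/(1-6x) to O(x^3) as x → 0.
8 + 48*x + 288*x**2 + O(x**3)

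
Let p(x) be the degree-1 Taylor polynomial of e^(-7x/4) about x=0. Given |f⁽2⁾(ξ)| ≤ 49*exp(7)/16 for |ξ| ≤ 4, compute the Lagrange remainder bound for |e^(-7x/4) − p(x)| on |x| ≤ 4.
49*exp(7)/2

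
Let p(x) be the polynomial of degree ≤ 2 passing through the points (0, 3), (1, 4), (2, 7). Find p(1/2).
13/4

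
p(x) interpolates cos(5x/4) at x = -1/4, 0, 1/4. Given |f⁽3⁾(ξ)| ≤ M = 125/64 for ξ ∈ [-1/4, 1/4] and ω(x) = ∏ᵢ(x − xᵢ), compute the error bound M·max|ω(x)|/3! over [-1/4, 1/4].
125*sqrt(3)/110592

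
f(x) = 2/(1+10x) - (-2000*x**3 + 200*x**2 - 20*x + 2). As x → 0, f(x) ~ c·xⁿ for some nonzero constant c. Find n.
4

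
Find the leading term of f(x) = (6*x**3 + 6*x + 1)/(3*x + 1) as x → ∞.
2*x**2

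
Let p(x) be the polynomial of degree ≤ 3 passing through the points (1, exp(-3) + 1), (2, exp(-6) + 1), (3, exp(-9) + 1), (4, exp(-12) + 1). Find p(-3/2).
(-495*exp(6) - 105 + 385*exp(3) + 231*exp(9) + 16*exp(12))*exp(-12)/16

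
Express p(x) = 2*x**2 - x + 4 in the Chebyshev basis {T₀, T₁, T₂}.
(5)T₀ - T₁ + T₂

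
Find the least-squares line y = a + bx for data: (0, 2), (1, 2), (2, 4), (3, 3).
a = 2, b = 1/2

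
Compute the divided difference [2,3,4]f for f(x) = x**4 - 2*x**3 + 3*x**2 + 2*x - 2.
40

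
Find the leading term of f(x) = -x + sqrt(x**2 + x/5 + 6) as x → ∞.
1/10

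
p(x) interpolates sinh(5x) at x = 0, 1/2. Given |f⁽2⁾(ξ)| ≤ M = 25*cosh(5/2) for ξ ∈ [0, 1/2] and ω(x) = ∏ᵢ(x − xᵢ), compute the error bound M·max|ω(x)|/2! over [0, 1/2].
25*cosh(5/2)/32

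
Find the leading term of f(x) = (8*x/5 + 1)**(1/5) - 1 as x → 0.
8*x/25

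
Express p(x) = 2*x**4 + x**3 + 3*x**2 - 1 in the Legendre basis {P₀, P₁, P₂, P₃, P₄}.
(2/5)P₀ + (3/5)P₁ + (22/7)P₂ + (2/5)P₃ + (16/35)P₄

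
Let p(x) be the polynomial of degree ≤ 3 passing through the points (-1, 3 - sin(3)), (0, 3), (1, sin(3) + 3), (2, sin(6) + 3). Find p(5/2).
35*sin(6)/16 - 15*sin(3)/8 + 3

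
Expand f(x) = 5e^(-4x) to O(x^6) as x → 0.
5 - 20*x + 40*x**2 - 160*x**3/3 + 160*x**4/3 - 128*x**5/3 + O(x**6)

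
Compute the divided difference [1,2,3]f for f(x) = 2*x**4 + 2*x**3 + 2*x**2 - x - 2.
64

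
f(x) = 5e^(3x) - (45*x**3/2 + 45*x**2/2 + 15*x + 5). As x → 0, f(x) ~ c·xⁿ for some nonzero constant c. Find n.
4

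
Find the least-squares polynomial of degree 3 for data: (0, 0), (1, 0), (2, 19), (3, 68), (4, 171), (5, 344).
-11/42 + (-139/252)x + (-53/42)x² + (109/36)x³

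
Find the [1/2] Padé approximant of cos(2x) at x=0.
1/(2*x**2 + 1)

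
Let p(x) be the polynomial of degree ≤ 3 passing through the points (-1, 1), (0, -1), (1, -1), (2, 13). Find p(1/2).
-2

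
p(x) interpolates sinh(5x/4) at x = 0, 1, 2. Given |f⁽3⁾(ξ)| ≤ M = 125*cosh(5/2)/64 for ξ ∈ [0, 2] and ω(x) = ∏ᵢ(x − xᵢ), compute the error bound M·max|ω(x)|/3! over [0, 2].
125*sqrt(3)*cosh(5/2)/1728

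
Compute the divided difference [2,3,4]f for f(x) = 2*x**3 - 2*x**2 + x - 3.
16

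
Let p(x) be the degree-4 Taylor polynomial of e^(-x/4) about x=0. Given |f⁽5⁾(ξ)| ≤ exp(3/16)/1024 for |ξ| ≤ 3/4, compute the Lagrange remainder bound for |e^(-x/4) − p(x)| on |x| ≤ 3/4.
81*exp(3/16)/41943040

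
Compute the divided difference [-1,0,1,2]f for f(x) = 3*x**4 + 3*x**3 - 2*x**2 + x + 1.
9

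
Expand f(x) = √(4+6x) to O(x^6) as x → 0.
2 + 3*x/2 - 9*x**2/16 + 27*x**3/64 - 405*x**4/1024 + 1701*x**5/4096 + O(x**6)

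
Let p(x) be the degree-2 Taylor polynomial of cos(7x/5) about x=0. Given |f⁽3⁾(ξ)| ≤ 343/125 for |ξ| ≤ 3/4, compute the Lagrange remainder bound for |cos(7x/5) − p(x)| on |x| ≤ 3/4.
3087/16000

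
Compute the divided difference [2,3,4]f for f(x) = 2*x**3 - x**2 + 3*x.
17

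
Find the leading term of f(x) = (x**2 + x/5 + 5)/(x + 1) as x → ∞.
x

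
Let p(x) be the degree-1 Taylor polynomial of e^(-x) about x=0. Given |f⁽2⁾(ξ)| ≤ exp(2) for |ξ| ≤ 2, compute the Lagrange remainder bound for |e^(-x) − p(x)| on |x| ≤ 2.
2*exp(2)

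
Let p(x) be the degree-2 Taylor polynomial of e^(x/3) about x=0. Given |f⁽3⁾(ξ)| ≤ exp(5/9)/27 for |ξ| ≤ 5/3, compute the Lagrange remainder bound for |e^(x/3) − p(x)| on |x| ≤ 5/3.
125*exp(5/9)/4374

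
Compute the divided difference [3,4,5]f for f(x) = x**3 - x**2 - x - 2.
11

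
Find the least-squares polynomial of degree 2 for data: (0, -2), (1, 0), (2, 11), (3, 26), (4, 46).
-87/35 + (27/35)x + (20/7)x²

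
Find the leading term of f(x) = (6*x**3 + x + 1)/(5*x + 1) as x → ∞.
6*x**2/5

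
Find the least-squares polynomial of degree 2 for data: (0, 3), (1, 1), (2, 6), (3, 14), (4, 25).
89/35 + (-181/70)x + (29/14)x²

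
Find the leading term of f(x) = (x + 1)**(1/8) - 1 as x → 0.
x/8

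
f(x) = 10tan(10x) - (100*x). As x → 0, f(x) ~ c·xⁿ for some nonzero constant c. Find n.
3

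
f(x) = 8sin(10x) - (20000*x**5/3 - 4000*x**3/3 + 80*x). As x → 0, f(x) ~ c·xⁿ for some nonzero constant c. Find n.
7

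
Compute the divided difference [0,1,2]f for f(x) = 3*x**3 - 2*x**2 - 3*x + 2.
7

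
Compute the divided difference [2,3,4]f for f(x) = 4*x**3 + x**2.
37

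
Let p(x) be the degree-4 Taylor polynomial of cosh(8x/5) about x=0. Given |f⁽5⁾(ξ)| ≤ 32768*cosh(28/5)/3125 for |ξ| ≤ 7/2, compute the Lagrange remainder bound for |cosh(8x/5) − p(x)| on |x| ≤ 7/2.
2151296*cosh(28/5)/46875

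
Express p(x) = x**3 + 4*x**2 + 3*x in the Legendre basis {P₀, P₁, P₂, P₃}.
(4/3)P₀ + (18/5)P₁ + (8/3)P₂ + (2/5)P₃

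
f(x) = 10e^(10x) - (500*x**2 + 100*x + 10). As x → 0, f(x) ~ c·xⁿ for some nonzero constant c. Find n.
3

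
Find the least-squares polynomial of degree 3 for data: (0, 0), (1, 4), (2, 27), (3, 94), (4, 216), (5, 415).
13/63 + (-781/378)x + (517/252)x² + (323/108)x³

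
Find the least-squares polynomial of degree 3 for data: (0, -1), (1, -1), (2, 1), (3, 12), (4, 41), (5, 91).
-8/9 + (215/378)x + (-131/63)x² + (61/54)x³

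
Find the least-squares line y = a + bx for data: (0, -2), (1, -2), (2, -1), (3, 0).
a = -23/10, b = 7/10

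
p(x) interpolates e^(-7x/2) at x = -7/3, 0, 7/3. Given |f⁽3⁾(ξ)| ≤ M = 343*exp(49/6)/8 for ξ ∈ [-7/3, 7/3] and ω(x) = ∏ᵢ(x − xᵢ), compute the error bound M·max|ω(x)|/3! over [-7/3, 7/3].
117649*sqrt(3)*exp(49/6)/5832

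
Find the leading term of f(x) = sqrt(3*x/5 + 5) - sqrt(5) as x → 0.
3*sqrt(5)*x/50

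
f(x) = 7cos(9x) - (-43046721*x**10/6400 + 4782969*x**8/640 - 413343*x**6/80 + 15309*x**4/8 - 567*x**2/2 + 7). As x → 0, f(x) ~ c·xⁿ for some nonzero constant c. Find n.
12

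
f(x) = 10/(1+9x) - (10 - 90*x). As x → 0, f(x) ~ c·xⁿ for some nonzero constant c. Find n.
2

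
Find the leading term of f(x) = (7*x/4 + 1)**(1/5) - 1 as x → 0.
7*x/20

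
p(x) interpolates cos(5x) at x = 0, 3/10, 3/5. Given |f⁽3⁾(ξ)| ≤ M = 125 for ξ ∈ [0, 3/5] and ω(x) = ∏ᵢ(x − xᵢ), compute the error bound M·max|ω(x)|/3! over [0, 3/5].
sqrt(3)/8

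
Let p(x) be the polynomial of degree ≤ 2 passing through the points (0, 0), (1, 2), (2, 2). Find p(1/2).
5/4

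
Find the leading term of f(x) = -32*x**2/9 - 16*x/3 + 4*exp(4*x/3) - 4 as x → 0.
128*x**3/81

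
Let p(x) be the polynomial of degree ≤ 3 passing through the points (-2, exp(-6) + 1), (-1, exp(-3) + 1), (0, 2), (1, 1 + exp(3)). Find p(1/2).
(-5*exp(3) + 1 + (31 + 5*exp(3))*exp(6))*exp(-6)/16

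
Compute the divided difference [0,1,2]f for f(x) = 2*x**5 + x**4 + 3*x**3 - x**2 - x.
45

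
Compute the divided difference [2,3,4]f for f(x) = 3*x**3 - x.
27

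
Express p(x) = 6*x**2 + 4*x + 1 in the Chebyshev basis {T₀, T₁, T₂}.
(4)T₀ + (4)T₁ + (3)T₂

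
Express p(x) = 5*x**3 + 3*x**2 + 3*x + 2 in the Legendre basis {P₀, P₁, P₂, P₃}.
(3)P₀ + (6)P₁ + (2)P₂ + (2)P₃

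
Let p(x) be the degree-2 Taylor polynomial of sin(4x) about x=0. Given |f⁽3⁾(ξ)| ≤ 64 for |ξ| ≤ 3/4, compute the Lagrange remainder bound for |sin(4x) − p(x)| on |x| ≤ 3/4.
9/2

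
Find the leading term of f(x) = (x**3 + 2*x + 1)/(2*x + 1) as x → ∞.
x**2/2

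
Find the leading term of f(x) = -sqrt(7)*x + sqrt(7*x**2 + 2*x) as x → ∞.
sqrt(7)/7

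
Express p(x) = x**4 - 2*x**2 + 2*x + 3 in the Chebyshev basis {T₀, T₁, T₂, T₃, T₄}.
(19/8)T₀ + (2)T₁ + (-1/2)T₂ + (1/8)T₄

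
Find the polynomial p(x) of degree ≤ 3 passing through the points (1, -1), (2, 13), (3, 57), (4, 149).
3*x**3 - 3*x**2 + 2*x - 3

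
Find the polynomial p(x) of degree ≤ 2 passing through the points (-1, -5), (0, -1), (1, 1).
-x**2 + 3*x - 1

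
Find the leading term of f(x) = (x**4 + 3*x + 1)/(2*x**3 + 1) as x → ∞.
x/2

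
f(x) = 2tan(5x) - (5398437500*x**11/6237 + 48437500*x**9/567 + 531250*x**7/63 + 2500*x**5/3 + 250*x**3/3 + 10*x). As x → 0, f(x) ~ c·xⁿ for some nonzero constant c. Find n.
13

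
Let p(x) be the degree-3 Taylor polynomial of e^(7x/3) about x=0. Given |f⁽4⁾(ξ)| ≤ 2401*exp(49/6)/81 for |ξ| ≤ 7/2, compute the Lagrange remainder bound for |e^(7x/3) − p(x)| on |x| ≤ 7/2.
5764801*exp(49/6)/31104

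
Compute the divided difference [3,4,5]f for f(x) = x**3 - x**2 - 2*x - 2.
11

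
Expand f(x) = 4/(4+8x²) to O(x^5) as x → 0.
1 - 2*x**2 + 4*x**4 + O(x**5)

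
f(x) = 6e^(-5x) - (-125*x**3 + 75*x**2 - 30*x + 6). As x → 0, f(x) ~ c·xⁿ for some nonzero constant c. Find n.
4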